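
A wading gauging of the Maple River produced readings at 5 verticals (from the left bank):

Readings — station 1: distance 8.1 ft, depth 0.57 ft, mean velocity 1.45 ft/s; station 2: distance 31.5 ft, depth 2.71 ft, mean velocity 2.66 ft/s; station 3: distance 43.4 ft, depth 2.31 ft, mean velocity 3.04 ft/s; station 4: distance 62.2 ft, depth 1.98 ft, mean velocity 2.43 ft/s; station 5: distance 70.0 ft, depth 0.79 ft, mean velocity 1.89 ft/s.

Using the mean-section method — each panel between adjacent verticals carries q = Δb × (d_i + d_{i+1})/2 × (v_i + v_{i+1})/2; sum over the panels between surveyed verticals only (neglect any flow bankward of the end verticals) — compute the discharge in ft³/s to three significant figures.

298 ft³/s

Panel 1-2: Δb = 23.4 ft, d̄ = (0.57+2.71)/2 = 1.64, v̄ = (1.45+2.66)/2 = 2.055 → q = 23.4×1.64×2.055 = 78.86 ft³/s
Panel 2-3: Δb = 11.9 ft, d̄ = (2.71+2.31)/2 = 2.51, v̄ = (2.66+3.04)/2 = 2.85 → q = 11.9×2.51×2.85 = 85.13 ft³/s
Panel 3-4: Δb = 18.8 ft, d̄ = (2.31+1.98)/2 = 2.145, v̄ = (3.04+2.43)/2 = 2.735 → q = 18.8×2.145×2.735 = 110.3 ft³/s
Panel 4-5: Δb = 7.8 ft, d̄ = (1.98+0.79)/2 = 1.385, v̄ = (2.43+1.89)/2 = 2.16 → q = 7.8×1.385×2.16 = 23.33 ft³/s
Q = Σ q = 297.6 ft³/s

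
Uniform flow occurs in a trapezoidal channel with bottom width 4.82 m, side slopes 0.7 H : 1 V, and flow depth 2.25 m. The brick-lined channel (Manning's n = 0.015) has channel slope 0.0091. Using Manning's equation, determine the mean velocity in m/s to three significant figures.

A = (b + z·y)·y = (4.82 + 0.7×2.25)×2.25 = 14.39 m²
P = b + 2y√(1+z²) = 4.82 + 2×2.25×√(1+0.7²) = 10.31 m
R = A/P = 14.39/10.31 = 1.395 m
Q = (1/n)·A·R^(2/3)·S^(1/2) = (1/0.015) × 14.39 × 1.395^(2/3) × 0.0091^(1/2) = 114.3 m³/s
V = Q/A = 114.3/14.39 = 7.941 m/s

7.94 m/s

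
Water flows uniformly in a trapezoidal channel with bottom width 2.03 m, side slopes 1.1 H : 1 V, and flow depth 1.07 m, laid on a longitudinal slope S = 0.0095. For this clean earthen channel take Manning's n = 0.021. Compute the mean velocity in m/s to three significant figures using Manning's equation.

3.51 m/s

A = (b + z·y)·y = (2.03 + 1.1×1.07)×1.07 = 3.431 m²
P = b + 2y√(1+z²) = 2.03 + 2×1.07×√(1+1.1²) = 5.211 m
R = A/P = 3.431/5.211 = 0.6585 m
Q = (1/n)·A·R^(2/3)·S^(1/2) = (1/0.021) × 3.431 × 0.6585^(2/3) × 0.0095^(1/2) = 12.05 m³/s
V = Q/A = 12.05/3.431 = 3.513 m/s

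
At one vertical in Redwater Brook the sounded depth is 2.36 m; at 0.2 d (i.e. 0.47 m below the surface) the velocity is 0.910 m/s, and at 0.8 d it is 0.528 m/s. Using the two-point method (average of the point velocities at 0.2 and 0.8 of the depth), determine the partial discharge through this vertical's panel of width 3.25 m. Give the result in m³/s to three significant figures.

v̄ = (0.910 + 0.528) / 2 = 0.7190 m/s
q = v̄ × d × w = 0.7190 × 2.36 × 3.25 = 5.515 m³/s

5.51 m³/s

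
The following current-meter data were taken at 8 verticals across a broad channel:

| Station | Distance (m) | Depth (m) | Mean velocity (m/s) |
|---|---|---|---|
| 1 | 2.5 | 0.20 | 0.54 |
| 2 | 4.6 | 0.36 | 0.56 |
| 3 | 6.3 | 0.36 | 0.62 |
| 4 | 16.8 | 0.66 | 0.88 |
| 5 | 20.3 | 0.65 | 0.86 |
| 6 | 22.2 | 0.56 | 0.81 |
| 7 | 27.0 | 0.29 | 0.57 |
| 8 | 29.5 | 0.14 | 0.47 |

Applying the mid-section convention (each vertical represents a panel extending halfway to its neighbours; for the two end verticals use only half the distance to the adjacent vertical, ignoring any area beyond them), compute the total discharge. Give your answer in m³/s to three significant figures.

w_1 = (4.6 − 2.5)/2 = 1.05 m; q_1 = 0.54 × 0.20 × 1.05 = 0.1134 m³/s
w_2 = (6.3 − 2.5)/2 = 1.9 m; q_2 = 0.56 × 0.36 × 1.9 = 0.3830 m³/s
w_3 = (16.8 − 4.6)/2 = 6.1 m; q_3 = 0.62 × 0.36 × 6.1 = 1.362 m³/s
w_4 = (20.3 − 6.3)/2 = 7 m; q_4 = 0.88 × 0.66 × 7 = 4.066 m³/s
w_5 = (22.2 − 16.8)/2 = 2.7 m; q_5 = 0.86 × 0.65 × 2.7 = 1.509 m³/s
w_6 = (27.0 − 20.3)/2 = 3.35 m; q_6 = 0.81 × 0.56 × 3.35 = 1.520 m³/s
w_7 = (29.5 − 22.2)/2 = 3.65 m; q_7 = 0.57 × 0.29 × 3.65 = 0.6033 m³/s
w_8 = (29.5 − 27.0)/2 = 1.25 m; q_8 = 0.47 × 0.14 × 1.25 = 0.08225 m³/s
Q = Σ qᵢ = 9.638 m³/s

9.64 m³/s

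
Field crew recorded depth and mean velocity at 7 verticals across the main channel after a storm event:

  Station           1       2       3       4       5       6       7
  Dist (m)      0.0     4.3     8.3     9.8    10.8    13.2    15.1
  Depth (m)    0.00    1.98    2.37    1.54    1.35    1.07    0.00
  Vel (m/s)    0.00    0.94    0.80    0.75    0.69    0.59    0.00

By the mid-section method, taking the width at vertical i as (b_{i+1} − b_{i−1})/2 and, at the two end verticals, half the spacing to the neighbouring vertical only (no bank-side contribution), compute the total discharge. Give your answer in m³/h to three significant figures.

62400 m³/h

w_2 = (8.3 − 0.0)/2 = 4.15 m; q_2 = 0.94 × 1.98 × 4.15 = 7.724 m³/s
w_3 = (9.8 − 4.3)/2 = 2.75 m; q_3 = 0.80 × 2.37 × 2.75 = 5.214 m³/s
w_4 = (10.8 − 8.3)/2 = 1.25 m; q_4 = 0.75 × 1.54 × 1.25 = 1.444 m³/s
w_5 = (13.2 − 9.8)/2 = 1.7 m; q_5 = 0.69 × 1.35 × 1.7 = 1.584 m³/s
w_6 = (15.1 − 10.8)/2 = 2.15 m; q_6 = 0.59 × 1.07 × 2.15 = 1.357 m³/s
Stations 1, 7 contribute zero (depth or velocity is 0).
Q = Σ qᵢ = 17.32 m³/s
= 17.32 × 3600 = 62360 m³/h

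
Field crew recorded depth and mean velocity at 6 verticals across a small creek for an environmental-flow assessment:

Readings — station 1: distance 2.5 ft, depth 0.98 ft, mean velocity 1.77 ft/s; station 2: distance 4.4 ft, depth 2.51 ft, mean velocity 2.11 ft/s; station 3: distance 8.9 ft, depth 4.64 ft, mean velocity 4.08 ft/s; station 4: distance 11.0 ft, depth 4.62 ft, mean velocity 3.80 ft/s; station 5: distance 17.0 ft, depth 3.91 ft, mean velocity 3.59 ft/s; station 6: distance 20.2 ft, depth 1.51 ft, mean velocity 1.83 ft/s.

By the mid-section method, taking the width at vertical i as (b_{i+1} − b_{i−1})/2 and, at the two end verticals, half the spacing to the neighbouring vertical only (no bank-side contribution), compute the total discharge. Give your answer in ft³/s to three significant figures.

221 ft³/s

w_1 = (4.4 − 2.5)/2 = 0.95 ft; q_1 = 1.77 × 0.98 × 0.95 = 1.648 ft³/s
w_2 = (8.9 − 2.5)/2 = 3.2 ft; q_2 = 2.11 × 2.51 × 3.2 = 16.95 ft³/s
w_3 = (11.0 − 4.4)/2 = 3.3 ft; q_3 = 4.08 × 4.64 × 3.3 = 62.47 ft³/s
w_4 = (17.0 − 8.9)/2 = 4.05 ft; q_4 = 3.80 × 4.62 × 4.05 = 71.10 ft³/s
w_5 = (20.2 − 11.0)/2 = 4.6 ft; q_5 = 3.59 × 3.91 × 4.6 = 64.57 ft³/s
w_6 = (20.2 − 17.0)/2 = 1.6 ft; q_6 = 1.83 × 1.51 × 1.6 = 4.421 ft³/s
Q = Σ qᵢ = 221.2 ft³/s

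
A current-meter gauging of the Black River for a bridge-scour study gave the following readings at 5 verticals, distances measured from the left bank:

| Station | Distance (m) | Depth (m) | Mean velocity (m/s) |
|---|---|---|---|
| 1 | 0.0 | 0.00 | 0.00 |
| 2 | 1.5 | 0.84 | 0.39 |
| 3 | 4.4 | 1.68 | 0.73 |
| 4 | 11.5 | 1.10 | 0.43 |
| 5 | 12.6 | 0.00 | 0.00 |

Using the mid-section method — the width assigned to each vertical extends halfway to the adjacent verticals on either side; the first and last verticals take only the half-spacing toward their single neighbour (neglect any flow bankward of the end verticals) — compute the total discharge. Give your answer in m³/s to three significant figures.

w_2 = (4.4 − 0.0)/2 = 2.2 m; q_2 = 0.39 × 0.84 × 2.2 = 0.7207 m³/s
w_3 = (11.5 − 1.5)/2 = 5 m; q_3 = 0.73 × 1.68 × 5 = 6.132 m³/s
w_4 = (12.6 − 4.4)/2 = 4.1 m; q_4 = 0.43 × 1.10 × 4.1 = 1.939 m³/s
Stations 1, 5 contribute zero (depth or velocity is 0).
Q = Σ qᵢ = 8.792 m³/s

8.79 m³/s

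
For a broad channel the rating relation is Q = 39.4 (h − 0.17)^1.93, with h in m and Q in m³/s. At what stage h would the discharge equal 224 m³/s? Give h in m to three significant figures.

2.63 m

h − h₀ = (Q/C)^(1/b) = (224/39.4)^(1/1.93) = 2.461 m
h = 0.17 + 2.461 = 2.631 m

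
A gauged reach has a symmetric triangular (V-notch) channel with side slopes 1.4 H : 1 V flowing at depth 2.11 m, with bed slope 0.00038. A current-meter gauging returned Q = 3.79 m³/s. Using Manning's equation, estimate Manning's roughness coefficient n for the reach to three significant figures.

A = z·y² = 1.4×2.11² = 6.233 m²
P = 2y√(1+z²) = 2×2.11×√(1+1.4²) = 7.260 m
R = A/P = 6.233/7.260 = 0.8585 m
n = (1/Q)·A·R^(2/3)·S^(1/2) = (1/3.79) × 6.233 × 0.9033 × 0.01949 = 0.02896

0.0290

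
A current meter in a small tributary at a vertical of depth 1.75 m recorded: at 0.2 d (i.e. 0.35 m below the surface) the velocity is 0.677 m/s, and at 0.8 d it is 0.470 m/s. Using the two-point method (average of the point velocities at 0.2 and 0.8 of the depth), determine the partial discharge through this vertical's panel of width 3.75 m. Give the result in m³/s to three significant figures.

3.76 m³/s

v̄ = (0.677 + 0.470) / 2 = 0.5735 m/s
q = v̄ × d × w = 0.5735 × 1.75 × 3.75 = 3.764 m³/s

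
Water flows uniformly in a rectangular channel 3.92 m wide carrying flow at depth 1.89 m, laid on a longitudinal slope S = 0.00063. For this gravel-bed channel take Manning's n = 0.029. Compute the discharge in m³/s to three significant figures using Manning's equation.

A = b·y = 3.92 × 1.89 = 7.409 m²
P = b + 2y = 3.92 + 2×1.89 = 7.700 m
R = A/P = 7.409/7.700 = 0.9622 m
Q = (1/n)·A·R^(2/3)·S^(1/2) = (1/0.029) × 7.409 × 0.9622^(2/3) × 0.00063^(1/2) = 6.250 m³/s

6.25 m³/s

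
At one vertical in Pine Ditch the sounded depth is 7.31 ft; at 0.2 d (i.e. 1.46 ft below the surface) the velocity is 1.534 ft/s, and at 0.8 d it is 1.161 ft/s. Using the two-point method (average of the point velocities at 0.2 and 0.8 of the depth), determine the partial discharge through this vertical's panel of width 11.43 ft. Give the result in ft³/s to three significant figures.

113 ft³/s

v̄ = (1.534 + 1.161) / 2 = 1.348 ft/s
q = v̄ × d × w = 1.348 × 7.31 × 11.43 = 112.6 ft³/s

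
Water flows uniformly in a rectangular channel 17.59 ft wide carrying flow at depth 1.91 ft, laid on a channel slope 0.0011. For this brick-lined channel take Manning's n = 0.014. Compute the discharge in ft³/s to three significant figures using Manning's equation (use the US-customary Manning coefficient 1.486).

A = b·y = 17.59 × 1.91 = 33.60 ft²
P = b + 2y = 17.59 + 2×1.91 = 21.41 ft
R = A/P = 33.60/21.41 = 1.569 ft
Q = (1.486/n)·A·R^(2/3)·S^(1/2) = (1.486/0.014) × 33.60 × 1.569^(2/3) × 0.0011^(1/2) = 159.7 ft³/s

160 ft³/s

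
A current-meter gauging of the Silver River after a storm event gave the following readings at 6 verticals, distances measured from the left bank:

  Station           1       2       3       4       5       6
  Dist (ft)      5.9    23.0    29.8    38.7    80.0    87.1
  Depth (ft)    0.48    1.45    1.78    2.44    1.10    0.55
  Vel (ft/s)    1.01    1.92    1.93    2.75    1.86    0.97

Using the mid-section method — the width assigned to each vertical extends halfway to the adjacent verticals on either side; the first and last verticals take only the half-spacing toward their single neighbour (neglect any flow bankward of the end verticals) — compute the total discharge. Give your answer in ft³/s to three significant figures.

w_1 = (23.0 − 5.9)/2 = 8.55 ft; q_1 = 1.01 × 0.48 × 8.55 = 4.145 ft³/s
w_2 = (29.8 − 5.9)/2 = 11.95 ft; q_2 = 1.92 × 1.45 × 11.95 = 33.27 ft³/s
w_3 = (38.7 − 23.0)/2 = 7.85 ft; q_3 = 1.93 × 1.78 × 7.85 = 26.97 ft³/s
w_4 = (80.0 − 29.8)/2 = 25.1 ft; q_4 = 2.75 × 2.44 × 25.1 = 168.4 ft³/s
w_5 = (87.1 − 38.7)/2 = 24.2 ft; q_5 = 1.86 × 1.10 × 24.2 = 49.51 ft³/s
w_6 = (87.1 − 80.0)/2 = 3.55 ft; q_6 = 0.97 × 0.55 × 3.55 = 1.894 ft³/s
Q = Σ qᵢ = 284.2 ft³/s

284 ft³/s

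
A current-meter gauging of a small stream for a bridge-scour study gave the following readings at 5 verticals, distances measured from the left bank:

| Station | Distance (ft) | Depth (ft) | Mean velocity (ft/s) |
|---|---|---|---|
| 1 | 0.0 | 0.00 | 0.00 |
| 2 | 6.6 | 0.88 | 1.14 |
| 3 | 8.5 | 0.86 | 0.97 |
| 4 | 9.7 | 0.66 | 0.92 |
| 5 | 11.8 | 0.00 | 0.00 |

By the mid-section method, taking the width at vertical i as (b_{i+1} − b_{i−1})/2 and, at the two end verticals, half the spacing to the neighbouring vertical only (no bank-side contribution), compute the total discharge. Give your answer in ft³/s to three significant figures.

6.56 ft³/s

w_2 = (8.5 − 0.0)/2 = 4.25 ft; q_2 = 1.14 × 0.88 × 4.25 = 4.264 ft³/s
w_3 = (9.7 − 6.6)/2 = 1.55 ft; q_3 = 0.97 × 0.86 × 1.55 = 1.293 ft³/s
w_4 = (11.8 − 8.5)/2 = 1.65 ft; q_4 = 0.92 × 0.66 × 1.65 = 1.002 ft³/s
Stations 1, 5 contribute zero (depth or velocity is 0).
Q = Σ qᵢ = 6.558 ft³/s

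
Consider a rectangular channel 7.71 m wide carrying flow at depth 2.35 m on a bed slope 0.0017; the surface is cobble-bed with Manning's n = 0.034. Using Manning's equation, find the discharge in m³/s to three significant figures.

A = b·y = 7.71 × 2.35 = 18.12 m²
P = b + 2y = 7.71 + 2×2.35 = 12.41 m
R = A/P = 18.12/12.41 = 1.460 m
Q = (1/n)·A·R^(2/3)·S^(1/2) = (1/0.034) × 18.12 × 1.460^(2/3) × 0.0017^(1/2) = 28.28 m³/s

28.3 m³/s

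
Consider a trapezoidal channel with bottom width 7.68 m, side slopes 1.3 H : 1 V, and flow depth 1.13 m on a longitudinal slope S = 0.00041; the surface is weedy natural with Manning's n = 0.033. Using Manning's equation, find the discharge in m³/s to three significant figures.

5.95 m³/s

A = (b + z·y)·y = (7.68 + 1.3×1.13)×1.13 = 10.34 m²
P = b + 2y√(1+z²) = 7.68 + 2×1.13×√(1+1.3²) = 11.39 m
R = A/P = 10.34/11.39 = 0.9079 m
Q = (1/n)·A·R^(2/3)·S^(1/2) = (1/0.033) × 10.34 × 0.9079^(2/3) × 0.00041^(1/2) = 5.948 m³/s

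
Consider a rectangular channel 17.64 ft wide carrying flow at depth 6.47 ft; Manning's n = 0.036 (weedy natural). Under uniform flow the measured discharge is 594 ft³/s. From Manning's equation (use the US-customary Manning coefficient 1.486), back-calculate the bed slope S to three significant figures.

0.00275

A = b·y = 17.64 × 6.47 = 114.1 ft²
P = b + 2y = 17.64 + 2×6.47 = 30.58 ft
R = A/P = 114.1/30.58 = 3.732 ft
S = (Q·n / (1.486·A·R^(2/3)))² = (594×0.036 / (1.486×114.1×2.406))² = 0.002746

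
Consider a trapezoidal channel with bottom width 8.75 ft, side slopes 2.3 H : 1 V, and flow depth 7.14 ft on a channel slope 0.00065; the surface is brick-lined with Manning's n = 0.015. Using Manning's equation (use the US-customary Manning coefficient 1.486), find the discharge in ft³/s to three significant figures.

A = (b + z·y)·y = (8.75 + 2.3×7.14)×7.14 = 179.7 ft²
P = b + 2y√(1+z²) = 8.75 + 2×7.14×√(1+2.3²) = 44.56 ft
R = A/P = 179.7/44.56 = 4.033 ft
Q = (1.486/n)·A·R^(2/3)·S^(1/2) = (1.486/0.015) × 179.7 × 4.033^(2/3) × 0.00065^(1/2) = 1150 ft³/s

1150 ft³/s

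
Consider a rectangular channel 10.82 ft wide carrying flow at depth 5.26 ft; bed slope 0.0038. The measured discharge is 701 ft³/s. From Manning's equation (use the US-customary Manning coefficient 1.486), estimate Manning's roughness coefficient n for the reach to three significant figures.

0.0143

A = b·y = 10.82 × 5.26 = 56.91 ft²
P = b + 2y = 10.82 + 2×5.26 = 21.34 ft
R = A/P = 56.91/21.34 = 2.667 ft
n = (1.486/Q)·A·R^(2/3)·S^(1/2) = (1.486/701) × 56.91 × 1.923 × 0.06164 = 0.01430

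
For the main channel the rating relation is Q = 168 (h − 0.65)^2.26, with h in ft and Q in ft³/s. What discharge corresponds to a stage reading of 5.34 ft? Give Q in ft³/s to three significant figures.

5520 ft³/s

Q = 168 × (5.34 − 0.65)^2.26 = 168 × 4.69^2.26 = 5523 ft³/s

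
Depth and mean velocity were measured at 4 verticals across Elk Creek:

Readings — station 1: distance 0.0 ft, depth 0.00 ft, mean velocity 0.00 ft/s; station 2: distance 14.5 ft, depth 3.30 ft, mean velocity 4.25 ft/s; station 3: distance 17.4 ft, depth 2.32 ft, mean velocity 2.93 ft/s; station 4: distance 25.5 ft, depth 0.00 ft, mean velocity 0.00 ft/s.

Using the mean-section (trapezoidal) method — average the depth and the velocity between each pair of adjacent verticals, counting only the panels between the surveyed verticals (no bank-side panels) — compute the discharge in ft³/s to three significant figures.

93.9 ft³/s

Panel 1-2: Δb = 14.5 ft, d̄ = (0.00+3.30)/2 = 1.65, v̄ = (0.00+4.25)/2 = 2.125 → q = 14.5×1.65×2.125 = 50.84 ft³/s
Panel 2-3: Δb = 2.9 ft, d̄ = (3.30+2.32)/2 = 2.81, v̄ = (4.25+2.93)/2 = 3.59 → q = 2.9×2.81×3.59 = 29.25 ft³/s
Panel 3-4: Δb = 8.1 ft, d̄ = (2.32+0.00)/2 = 1.16, v̄ = (2.93+0.00)/2 = 1.465 → q = 8.1×1.16×1.465 = 13.77 ft³/s
Q = Σ q = 93.86 ft³/s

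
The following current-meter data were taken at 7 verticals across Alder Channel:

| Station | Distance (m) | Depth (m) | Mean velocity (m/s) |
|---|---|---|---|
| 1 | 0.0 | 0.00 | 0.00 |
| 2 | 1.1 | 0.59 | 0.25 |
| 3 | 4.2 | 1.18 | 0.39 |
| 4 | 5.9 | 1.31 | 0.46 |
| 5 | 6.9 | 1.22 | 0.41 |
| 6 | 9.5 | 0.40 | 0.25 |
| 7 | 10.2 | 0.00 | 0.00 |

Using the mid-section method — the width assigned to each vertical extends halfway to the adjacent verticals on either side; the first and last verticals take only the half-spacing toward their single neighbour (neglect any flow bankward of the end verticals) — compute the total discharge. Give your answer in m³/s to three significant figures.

3.29 m³/s

w_2 = (4.2 − 0.0)/2 = 2.1 m; q_2 = 0.25 × 0.59 × 2.1 = 0.3098 m³/s
w_3 = (5.9 − 1.1)/2 = 2.4 m; q_3 = 0.39 × 1.18 × 2.4 = 1.104 m³/s
w_4 = (6.9 − 4.2)/2 = 1.35 m; q_4 = 0.46 × 1.31 × 1.35 = 0.8135 m³/s
w_5 = (9.5 − 5.9)/2 = 1.8 m; q_5 = 0.41 × 1.22 × 1.8 = 0.9004 m³/s
w_6 = (10.2 − 6.9)/2 = 1.65 m; q_6 = 0.25 × 0.40 × 1.65 = 0.1650 m³/s
Stations 1, 7 contribute zero (depth or velocity is 0).
Q = Σ qᵢ = 3.293 m³/s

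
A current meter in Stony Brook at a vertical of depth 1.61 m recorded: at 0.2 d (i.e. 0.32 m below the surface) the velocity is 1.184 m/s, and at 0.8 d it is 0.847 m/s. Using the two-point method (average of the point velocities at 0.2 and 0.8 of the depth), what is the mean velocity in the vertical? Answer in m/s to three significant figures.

v̄ = (1.184 + 0.847) / 2 = 1.016 m/s

1.02 m/s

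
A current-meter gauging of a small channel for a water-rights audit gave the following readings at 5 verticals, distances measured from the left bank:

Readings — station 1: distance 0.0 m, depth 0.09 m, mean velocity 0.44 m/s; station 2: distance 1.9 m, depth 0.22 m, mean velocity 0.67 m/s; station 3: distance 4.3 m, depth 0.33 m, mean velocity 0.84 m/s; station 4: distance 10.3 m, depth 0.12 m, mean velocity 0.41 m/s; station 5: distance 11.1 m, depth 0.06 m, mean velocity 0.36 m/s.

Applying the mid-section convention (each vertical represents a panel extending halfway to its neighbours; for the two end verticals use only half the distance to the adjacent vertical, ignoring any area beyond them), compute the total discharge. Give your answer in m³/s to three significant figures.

w_1 = (1.9 − 0.0)/2 = 0.95 m; q_1 = 0.44 × 0.09 × 0.95 = 0.03762 m³/s
w_2 = (4.3 − 0.0)/2 = 2.15 m; q_2 = 0.67 × 0.22 × 2.15 = 0.3169 m³/s
w_3 = (10.3 − 1.9)/2 = 4.2 m; q_3 = 0.84 × 0.33 × 4.2 = 1.164 m³/s
w_4 = (11.1 − 4.3)/2 = 3.4 m; q_4 = 0.41 × 0.12 × 3.4 = 0.1673 m³/s
w_5 = (11.1 − 10.3)/2 = 0.4 m; q_5 = 0.36 × 0.06 × 0.4 = 0.008640 m³/s
Q = Σ qᵢ = 1.695 m³/s

1.69 m³/s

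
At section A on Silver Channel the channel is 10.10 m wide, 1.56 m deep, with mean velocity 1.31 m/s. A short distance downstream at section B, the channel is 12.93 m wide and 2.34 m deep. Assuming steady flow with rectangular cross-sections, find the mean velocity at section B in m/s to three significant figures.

0.682 m/s

Q = A₁V₁ = (10.10×1.56) × 1.31 = 20.64 m³/s
A₂ = 12.93 × 2.34 = 30.26 m²
V₂ = Q/A₂ = 20.64/30.26 = 0.6822 m/s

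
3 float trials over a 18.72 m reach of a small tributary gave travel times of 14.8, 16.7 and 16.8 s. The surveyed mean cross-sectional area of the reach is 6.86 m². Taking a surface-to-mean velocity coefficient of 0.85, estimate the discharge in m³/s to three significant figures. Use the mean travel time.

6.78 m³/s

t̄ = (14.8 + 16.7 + 16.8) / 3 = 16.1 s
v_surface = L / t̄ = 18.72 / 16.1 = 1.163 m/s
v_mean = 0.85 × 1.163 = 0.9883 m/s
Q = A × v_mean = 6.86 × 0.9883 = 6.780 m³/s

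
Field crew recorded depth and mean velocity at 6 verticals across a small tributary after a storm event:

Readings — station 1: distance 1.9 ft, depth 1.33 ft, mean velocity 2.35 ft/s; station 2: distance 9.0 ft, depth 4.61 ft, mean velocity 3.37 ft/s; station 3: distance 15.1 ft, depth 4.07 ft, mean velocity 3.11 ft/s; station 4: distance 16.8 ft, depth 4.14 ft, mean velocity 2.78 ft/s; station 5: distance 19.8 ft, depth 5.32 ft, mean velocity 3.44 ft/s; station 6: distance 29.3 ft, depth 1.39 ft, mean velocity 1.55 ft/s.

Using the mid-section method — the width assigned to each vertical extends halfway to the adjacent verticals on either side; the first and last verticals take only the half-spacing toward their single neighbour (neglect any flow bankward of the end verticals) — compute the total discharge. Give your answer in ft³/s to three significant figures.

w_1 = (9.0 − 1.9)/2 = 3.55 ft; q_1 = 2.35 × 1.33 × 3.55 = 11.10 ft³/s
w_2 = (15.1 − 1.9)/2 = 6.6 ft; q_2 = 3.37 × 4.61 × 6.6 = 102.5 ft³/s
w_3 = (16.8 − 9.0)/2 = 3.9 ft; q_3 = 3.11 × 4.07 × 3.9 = 49.37 ft³/s
w_4 = (19.8 − 15.1)/2 = 2.35 ft; q_4 = 2.78 × 4.14 × 2.35 = 27.05 ft³/s
w_5 = (29.3 − 16.8)/2 = 6.25 ft; q_5 = 3.44 × 5.32 × 6.25 = 114.4 ft³/s
w_6 = (29.3 − 19.8)/2 = 4.75 ft; q_6 = 1.55 × 1.39 × 4.75 = 10.23 ft³/s
Q = Σ qᵢ = 314.7 ft³/s

315 ft³/s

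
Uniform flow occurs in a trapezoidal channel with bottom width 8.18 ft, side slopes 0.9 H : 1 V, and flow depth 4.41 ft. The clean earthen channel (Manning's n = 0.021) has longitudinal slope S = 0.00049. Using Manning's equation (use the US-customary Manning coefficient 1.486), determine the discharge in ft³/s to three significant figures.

A = (b + z·y)·y = (8.18 + 0.9×4.41)×4.41 = 53.58 ft²
P = b + 2y√(1+z²) = 8.18 + 2×4.41×√(1+0.9²) = 20.05 ft
R = A/P = 53.58/20.05 = 2.673 ft
Q = (1.486/n)·A·R^(2/3)·S^(1/2) = (1.486/0.021) × 53.58 × 2.673^(2/3) × 0.00049^(1/2) = 161.6 ft³/s

162 ft³/s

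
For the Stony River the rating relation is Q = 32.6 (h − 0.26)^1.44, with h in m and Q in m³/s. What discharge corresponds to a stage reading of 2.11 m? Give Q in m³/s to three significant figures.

Q = 32.6 × (2.11 − 0.26)^1.44 = 32.6 × 1.85^1.44 = 79.06 m³/s

79.1 m³/s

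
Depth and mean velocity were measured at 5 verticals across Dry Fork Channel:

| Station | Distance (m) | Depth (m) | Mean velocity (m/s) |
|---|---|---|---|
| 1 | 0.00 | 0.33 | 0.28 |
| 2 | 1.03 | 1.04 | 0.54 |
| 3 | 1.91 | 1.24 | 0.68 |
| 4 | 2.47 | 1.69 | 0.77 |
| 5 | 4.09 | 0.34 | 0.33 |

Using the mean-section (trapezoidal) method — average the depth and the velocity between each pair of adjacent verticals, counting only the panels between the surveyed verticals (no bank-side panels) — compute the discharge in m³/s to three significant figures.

Panel 1-2: Δb = 1.03 m, d̄ = (0.33+1.04)/2 = 0.685, v̄ = (0.28+0.54)/2 = 0.41 → q = 1.03×0.685×0.41 = 0.2893 m³/s
Panel 2-3: Δb = 0.88 m, d̄ = (1.04+1.24)/2 = 1.14, v̄ = (0.54+0.68)/2 = 0.61 → q = 0.88×1.14×0.61 = 0.6120 m³/s
Panel 3-4: Δb = 0.56 m, d̄ = (1.24+1.69)/2 = 1.465, v̄ = (0.68+0.77)/2 = 0.725 → q = 0.56×1.465×0.725 = 0.5948 m³/s
Panel 4-5: Δb = 1.62 m, d̄ = (1.69+0.34)/2 = 1.015, v̄ = (0.77+0.33)/2 = 0.55 → q = 1.62×1.015×0.55 = 0.9044 m³/s
Q = Σ q = 2.400 m³/s

2.40 m³/s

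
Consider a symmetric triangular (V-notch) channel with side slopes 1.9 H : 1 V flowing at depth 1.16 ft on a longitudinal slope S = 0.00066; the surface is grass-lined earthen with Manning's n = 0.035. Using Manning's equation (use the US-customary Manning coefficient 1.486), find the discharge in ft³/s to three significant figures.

A = z·y² = 1.9×1.16² = 2.557 ft²
P = 2y√(1+z²) = 2×1.16×√(1+1.9²) = 4.981 ft
R = A/P = 2.557/4.981 = 0.5133 ft
Q = (1.486/n)·A·R^(2/3)·S^(1/2) = (1.486/0.035) × 2.557 × 0.5133^(2/3) × 0.00066^(1/2) = 1.788 ft³/s

1.79 ft³/s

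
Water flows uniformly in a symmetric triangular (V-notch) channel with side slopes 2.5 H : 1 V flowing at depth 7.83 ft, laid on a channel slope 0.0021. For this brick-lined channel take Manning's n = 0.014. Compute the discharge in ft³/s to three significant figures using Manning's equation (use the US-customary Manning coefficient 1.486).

1760 ft³/s

A = z·y² = 2.5×7.83² = 153.3 ft²
P = 2y√(1+z²) = 2×7.83×√(1+2.5²) = 42.17 ft
R = A/P = 153.3/42.17 = 3.635 ft
Q = (1.486/n)·A·R^(2/3)·S^(1/2) = (1.486/0.014) × 153.3 × 3.635^(2/3) × 0.0021^(1/2) = 1763 ft³/s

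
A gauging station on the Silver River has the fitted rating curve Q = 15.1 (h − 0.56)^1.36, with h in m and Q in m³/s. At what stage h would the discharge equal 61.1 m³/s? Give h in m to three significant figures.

h − h₀ = (Q/C)^(1/b) = (61.1/15.1)^(1/1.36) = 2.795 m
h = 0.56 + 2.795 = 3.355 m

3.35 m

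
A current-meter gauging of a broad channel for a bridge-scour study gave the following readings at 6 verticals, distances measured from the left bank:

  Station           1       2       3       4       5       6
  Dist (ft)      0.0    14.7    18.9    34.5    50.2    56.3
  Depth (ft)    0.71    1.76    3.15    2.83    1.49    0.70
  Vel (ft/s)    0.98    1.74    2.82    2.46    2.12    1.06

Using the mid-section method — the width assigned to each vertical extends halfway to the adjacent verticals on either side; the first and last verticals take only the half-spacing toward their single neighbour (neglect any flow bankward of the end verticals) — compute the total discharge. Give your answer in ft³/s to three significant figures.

w_1 = (14.7 − 0.0)/2 = 7.35 ft; q_1 = 0.98 × 0.71 × 7.35 = 5.114 ft³/s
w_2 = (18.9 − 0.0)/2 = 9.45 ft; q_2 = 1.74 × 1.76 × 9.45 = 28.94 ft³/s
w_3 = (34.5 − 14.7)/2 = 9.9 ft; q_3 = 2.82 × 3.15 × 9.9 = 87.94 ft³/s
w_4 = (50.2 − 18.9)/2 = 15.65 ft; q_4 = 2.46 × 2.83 × 15.65 = 109.0 ft³/s
w_5 = (56.3 − 34.5)/2 = 10.9 ft; q_5 = 2.12 × 1.49 × 10.9 = 34.43 ft³/s
w_6 = (56.3 − 50.2)/2 = 3.05 ft; q_6 = 1.06 × 0.70 × 3.05 = 2.263 ft³/s
Q = Σ qᵢ = 267.6 ft³/s

268 ft³/s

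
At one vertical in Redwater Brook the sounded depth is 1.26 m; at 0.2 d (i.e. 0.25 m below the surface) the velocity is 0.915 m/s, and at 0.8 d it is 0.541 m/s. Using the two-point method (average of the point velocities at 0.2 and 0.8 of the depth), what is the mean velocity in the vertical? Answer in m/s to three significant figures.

0.728 m/s

v̄ = (0.915 + 0.541) / 2 = 0.7280 m/s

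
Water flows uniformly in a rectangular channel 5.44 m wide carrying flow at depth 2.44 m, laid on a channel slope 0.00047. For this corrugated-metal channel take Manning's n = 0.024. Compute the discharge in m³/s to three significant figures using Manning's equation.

A = b·y = 5.44 × 2.44 = 13.27 m²
P = b + 2y = 5.44 + 2×2.44 = 10.32 m
R = A/P = 13.27/10.32 = 1.286 m
Q = (1/n)·A·R^(2/3)·S^(1/2) = (1/0.024) × 13.27 × 1.286^(2/3) × 0.00047^(1/2) = 14.18 m³/s

14.2 m³/s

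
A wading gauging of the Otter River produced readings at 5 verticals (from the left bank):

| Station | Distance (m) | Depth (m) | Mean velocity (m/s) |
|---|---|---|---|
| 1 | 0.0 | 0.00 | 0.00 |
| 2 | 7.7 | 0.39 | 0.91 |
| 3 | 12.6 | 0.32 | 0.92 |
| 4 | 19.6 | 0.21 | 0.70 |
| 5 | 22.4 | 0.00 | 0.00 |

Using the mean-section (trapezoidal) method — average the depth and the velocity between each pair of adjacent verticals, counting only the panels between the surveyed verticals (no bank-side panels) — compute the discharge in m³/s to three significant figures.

Panel 1-2: Δb = 7.7 m, d̄ = (0.00+0.39)/2 = 0.195, v̄ = (0.00+0.91)/2 = 0.455 → q = 7.7×0.195×0.455 = 0.6832 m³/s
Panel 2-3: Δb = 4.9 m, d̄ = (0.39+0.32)/2 = 0.355, v̄ = (0.91+0.92)/2 = 0.915 → q = 4.9×0.355×0.915 = 1.592 m³/s
Panel 3-4: Δb = 7 m, d̄ = (0.32+0.21)/2 = 0.265, v̄ = (0.92+0.70)/2 = 0.81 → q = 7×0.265×0.81 = 1.503 m³/s
Panel 4-5: Δb = 2.8 m, d̄ = (0.21+0.00)/2 = 0.105, v̄ = (0.70+0.00)/2 = 0.35 → q = 2.8×0.105×0.35 = 0.1029 m³/s
Q = Σ q = 3.880 m³/s

3.88 m³/s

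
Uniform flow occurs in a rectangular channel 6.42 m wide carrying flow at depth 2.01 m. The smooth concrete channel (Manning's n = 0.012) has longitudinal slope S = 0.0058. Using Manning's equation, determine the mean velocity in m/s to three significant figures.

A = b·y = 6.42 × 2.01 = 12.90 m²
P = b + 2y = 6.42 + 2×2.01 = 10.44 m
R = A/P = 12.90/10.44 = 1.236 m
Q = (1/n)·A·R^(2/3)·S^(1/2) = (1/0.012) × 12.90 × 1.236^(2/3) × 0.0058^(1/2) = 94.32 m³/s
V = Q/A = 94.32/12.90 = 7.309 m/s

7.31 m/s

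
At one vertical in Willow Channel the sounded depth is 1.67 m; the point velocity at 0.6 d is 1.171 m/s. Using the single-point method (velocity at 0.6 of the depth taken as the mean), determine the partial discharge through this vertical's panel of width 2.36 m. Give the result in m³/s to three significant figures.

4.62 m³/s

v̄ = v₀.₆ = 1.171 m/s
q = v̄ × d × w = 1.171 × 1.67 × 2.36 = 4.615 m³/s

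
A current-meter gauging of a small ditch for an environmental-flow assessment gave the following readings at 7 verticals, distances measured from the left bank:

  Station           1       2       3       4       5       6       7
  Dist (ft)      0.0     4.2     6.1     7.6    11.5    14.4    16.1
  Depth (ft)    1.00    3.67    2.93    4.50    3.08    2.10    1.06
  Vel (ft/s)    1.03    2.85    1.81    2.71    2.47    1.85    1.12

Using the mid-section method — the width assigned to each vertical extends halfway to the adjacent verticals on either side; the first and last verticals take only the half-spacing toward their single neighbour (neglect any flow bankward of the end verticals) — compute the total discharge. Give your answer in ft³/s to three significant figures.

112 ft³/s

w_1 = (4.2 − 0.0)/2 = 2.1 ft; q_1 = 1.03 × 1.00 × 2.1 = 2.163 ft³/s
w_2 = (6.1 − 0.0)/2 = 3.05 ft; q_2 = 2.85 × 3.67 × 3.05 = 31.90 ft³/s
w_3 = (7.6 − 4.2)/2 = 1.7 ft; q_3 = 1.81 × 2.93 × 1.7 = 9.016 ft³/s
w_4 = (11.5 − 6.1)/2 = 2.7 ft; q_4 = 2.71 × 4.50 × 2.7 = 32.93 ft³/s
w_5 = (14.4 − 7.6)/2 = 3.4 ft; q_5 = 2.47 × 3.08 × 3.4 = 25.87 ft³/s
w_6 = (16.1 − 11.5)/2 = 2.3 ft; q_6 = 1.85 × 2.10 × 2.3 = 8.936 ft³/s
w_7 = (16.1 − 14.4)/2 = 0.85 ft; q_7 = 1.12 × 1.06 × 0.85 = 1.009 ft³/s
Q = Σ qᵢ = 111.8 ft³/s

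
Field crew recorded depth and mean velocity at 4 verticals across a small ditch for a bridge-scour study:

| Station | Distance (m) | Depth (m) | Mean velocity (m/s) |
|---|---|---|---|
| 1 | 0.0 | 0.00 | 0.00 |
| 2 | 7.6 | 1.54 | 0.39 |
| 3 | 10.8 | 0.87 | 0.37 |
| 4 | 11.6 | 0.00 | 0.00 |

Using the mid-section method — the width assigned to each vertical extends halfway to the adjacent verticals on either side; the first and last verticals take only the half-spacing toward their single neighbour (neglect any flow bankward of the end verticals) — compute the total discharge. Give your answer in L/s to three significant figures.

3890 L/s

w_2 = (10.8 − 0.0)/2 = 5.4 m; q_2 = 0.39 × 1.54 × 5.4 = 3.243 m³/s
w_3 = (11.6 − 7.6)/2 = 2 m; q_3 = 0.37 × 0.87 × 2 = 0.6438 m³/s
Stations 1, 4 contribute zero (depth or velocity is 0).
Q = Σ qᵢ = 3.887 m³/s
= 3.887 × 1000 = 3887 L/s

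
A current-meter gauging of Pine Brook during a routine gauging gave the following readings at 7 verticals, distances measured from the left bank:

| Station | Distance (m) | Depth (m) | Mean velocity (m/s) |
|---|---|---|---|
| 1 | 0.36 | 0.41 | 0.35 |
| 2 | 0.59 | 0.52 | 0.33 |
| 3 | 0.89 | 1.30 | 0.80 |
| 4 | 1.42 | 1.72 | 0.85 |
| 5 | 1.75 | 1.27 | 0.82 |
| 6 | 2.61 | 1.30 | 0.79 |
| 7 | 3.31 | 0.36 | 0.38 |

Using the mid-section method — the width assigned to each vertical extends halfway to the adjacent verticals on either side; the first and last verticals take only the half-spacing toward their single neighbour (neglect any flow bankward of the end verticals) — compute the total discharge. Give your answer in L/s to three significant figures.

2590 L/s

w_1 = (0.59 − 0.36)/2 = 0.115 m; q_1 = 0.35 × 0.41 × 0.115 = 0.01650 m³/s
w_2 = (0.89 − 0.36)/2 = 0.265 m; q_2 = 0.33 × 0.52 × 0.265 = 0.04547 m³/s
w_3 = (1.42 − 0.59)/2 = 0.415 m; q_3 = 0.80 × 1.30 × 0.415 = 0.4316 m³/s
w_4 = (1.75 − 0.89)/2 = 0.43 m; q_4 = 0.85 × 1.72 × 0.43 = 0.6287 m³/s
w_5 = (2.61 − 1.42)/2 = 0.595 m; q_5 = 0.82 × 1.27 × 0.595 = 0.6196 m³/s
w_6 = (3.31 − 1.75)/2 = 0.78 m; q_6 = 0.79 × 1.30 × 0.78 = 0.8011 m³/s
w_7 = (3.31 − 2.61)/2 = 0.35 m; q_7 = 0.38 × 0.36 × 0.35 = 0.04788 m³/s
Q = Σ qᵢ = 2.591 m³/s
= 2.591 × 1000 = 2591 L/s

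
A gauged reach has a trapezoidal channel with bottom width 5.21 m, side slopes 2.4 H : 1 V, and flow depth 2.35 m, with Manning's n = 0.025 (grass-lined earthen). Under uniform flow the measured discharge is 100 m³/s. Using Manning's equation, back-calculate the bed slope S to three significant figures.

0.00579

A = (b + z·y)·y = (5.21 + 2.4×2.35)×2.35 = 25.50 m²
P = b + 2y√(1+z²) = 5.21 + 2×2.35×√(1+2.4²) = 17.43 m
R = A/P = 25.50/17.43 = 1.463 m
S = (Q·n / (1·A·R^(2/3)))² = (100×0.025 / (1×25.50×1.289))² = 0.005789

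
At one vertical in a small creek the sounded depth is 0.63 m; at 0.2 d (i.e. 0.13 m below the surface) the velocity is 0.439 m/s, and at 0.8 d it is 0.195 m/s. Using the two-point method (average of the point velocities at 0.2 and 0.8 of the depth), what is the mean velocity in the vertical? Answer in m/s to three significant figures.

0.317 m/s

v̄ = (0.439 + 0.195) / 2 = 0.3170 m/s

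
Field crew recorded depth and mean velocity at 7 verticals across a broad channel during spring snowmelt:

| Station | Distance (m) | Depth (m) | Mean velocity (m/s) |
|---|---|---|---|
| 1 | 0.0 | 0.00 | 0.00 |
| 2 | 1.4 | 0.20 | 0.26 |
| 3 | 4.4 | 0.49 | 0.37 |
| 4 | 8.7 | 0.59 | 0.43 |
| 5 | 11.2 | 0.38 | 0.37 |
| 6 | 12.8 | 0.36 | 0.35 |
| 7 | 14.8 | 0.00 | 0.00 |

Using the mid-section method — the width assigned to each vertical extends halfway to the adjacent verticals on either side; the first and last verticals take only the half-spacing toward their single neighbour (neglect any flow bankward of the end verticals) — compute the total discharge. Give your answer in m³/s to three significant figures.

w_2 = (4.4 − 0.0)/2 = 2.2 m; q_2 = 0.26 × 0.20 × 2.2 = 0.1144 m³/s
w_3 = (8.7 − 1.4)/2 = 3.65 m; q_3 = 0.37 × 0.49 × 3.65 = 0.6617 m³/s
w_4 = (11.2 − 4.4)/2 = 3.4 m; q_4 = 0.43 × 0.59 × 3.4 = 0.8626 m³/s
w_5 = (12.8 − 8.7)/2 = 2.05 m; q_5 = 0.37 × 0.38 × 2.05 = 0.2882 m³/s
w_6 = (14.8 − 11.2)/2 = 1.8 m; q_6 = 0.35 × 0.36 × 1.8 = 0.2268 m³/s
Stations 1, 7 contribute zero (depth or velocity is 0).
Q = Σ qᵢ = 2.154 m³/s

2.15 m³/s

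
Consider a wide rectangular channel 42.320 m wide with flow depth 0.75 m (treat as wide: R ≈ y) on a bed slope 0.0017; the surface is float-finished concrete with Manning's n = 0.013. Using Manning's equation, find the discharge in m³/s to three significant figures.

83.1 m³/s

A = b·y = 42.320 × 0.75 = 31.74 m²
Wide channel: R ≈ y = 0.75 m
Q = (1/n)·A·R^(2/3)·S^(1/2) = (1/0.013) × 31.74 × 0.7500^(2/3) × 0.0017^(1/2) = 83.10 m³/s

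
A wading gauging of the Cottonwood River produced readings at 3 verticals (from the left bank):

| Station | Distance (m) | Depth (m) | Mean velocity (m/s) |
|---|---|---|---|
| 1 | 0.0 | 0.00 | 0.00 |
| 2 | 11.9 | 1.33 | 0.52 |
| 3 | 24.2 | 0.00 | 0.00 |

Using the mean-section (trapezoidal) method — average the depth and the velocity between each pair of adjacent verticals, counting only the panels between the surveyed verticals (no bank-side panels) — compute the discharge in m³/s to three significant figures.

4.18 m³/s

Panel 1-2: Δb = 11.9 m, d̄ = (0.00+1.33)/2 = 0.665, v̄ = (0.00+0.52)/2 = 0.26 → q = 11.9×0.665×0.26 = 2.058 m³/s
Panel 2-3: Δb = 12.3 m, d̄ = (1.33+0.00)/2 = 0.665, v̄ = (0.52+0.00)/2 = 0.26 → q = 12.3×0.665×0.26 = 2.127 m³/s
Q = Σ q = 4.184 m³/s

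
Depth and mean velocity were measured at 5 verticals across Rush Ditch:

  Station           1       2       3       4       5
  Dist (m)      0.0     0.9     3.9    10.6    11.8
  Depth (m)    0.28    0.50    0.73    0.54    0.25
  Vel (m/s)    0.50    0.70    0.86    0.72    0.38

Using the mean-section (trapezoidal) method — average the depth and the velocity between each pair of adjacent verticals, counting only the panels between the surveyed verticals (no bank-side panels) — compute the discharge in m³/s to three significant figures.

5.27 m³/s

Panel 1-2: Δb = 0.9 m, d̄ = (0.28+0.50)/2 = 0.39, v̄ = (0.50+0.70)/2 = 0.6 → q = 0.9×0.39×0.6 = 0.2106 m³/s
Panel 2-3: Δb = 3 m, d̄ = (0.50+0.73)/2 = 0.615, v̄ = (0.70+0.86)/2 = 0.78 → q = 3×0.615×0.78 = 1.439 m³/s
Panel 3-4: Δb = 6.7 m, d̄ = (0.73+0.54)/2 = 0.635, v̄ = (0.86+0.72)/2 = 0.79 → q = 6.7×0.635×0.79 = 3.361 m³/s
Panel 4-5: Δb = 1.2 m, d̄ = (0.54+0.25)/2 = 0.395, v̄ = (0.72+0.38)/2 = 0.55 → q = 1.2×0.395×0.55 = 0.2607 m³/s
Q = Σ q = 5.271 m³/s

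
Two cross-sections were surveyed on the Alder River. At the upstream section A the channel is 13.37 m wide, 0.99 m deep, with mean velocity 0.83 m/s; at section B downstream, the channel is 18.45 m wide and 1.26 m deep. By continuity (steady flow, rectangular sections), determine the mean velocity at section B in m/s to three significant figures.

Q = A₁V₁ = (13.37×0.99) × 0.83 = 10.99 m³/s
A₂ = 18.45 × 1.26 = 23.25 m²
V₂ = Q/A₂ = 10.99/23.25 = 0.4726 m/s

0.473 m/s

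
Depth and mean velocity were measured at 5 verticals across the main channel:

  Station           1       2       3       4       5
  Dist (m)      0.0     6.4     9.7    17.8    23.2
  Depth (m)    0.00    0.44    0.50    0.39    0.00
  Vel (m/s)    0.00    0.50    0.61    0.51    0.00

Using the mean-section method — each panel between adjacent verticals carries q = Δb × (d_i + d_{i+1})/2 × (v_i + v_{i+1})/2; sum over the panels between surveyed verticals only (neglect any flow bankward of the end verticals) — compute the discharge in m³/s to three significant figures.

Panel 1-2: Δb = 6.4 m, d̄ = (0.00+0.44)/2 = 0.22, v̄ = (0.00+0.50)/2 = 0.25 → q = 6.4×0.22×0.25 = 0.3520 m³/s
Panel 2-3: Δb = 3.3 m, d̄ = (0.44+0.50)/2 = 0.47, v̄ = (0.50+0.61)/2 = 0.555 → q = 3.3×0.47×0.555 = 0.8608 m³/s
Panel 3-4: Δb = 8.1 m, d̄ = (0.50+0.39)/2 = 0.445, v̄ = (0.61+0.51)/2 = 0.56 → q = 8.1×0.445×0.56 = 2.019 m³/s
Panel 4-5: Δb = 5.4 m, d̄ = (0.39+0.00)/2 = 0.195, v̄ = (0.51+0.00)/2 = 0.255 → q = 5.4×0.195×0.255 = 0.2685 m³/s
Q = Σ q = 3.500 m³/s

3.50 m³/s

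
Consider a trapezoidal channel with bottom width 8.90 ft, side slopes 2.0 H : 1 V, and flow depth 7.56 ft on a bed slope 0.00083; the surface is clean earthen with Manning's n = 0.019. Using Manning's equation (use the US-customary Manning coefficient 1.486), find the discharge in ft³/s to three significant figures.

A = (b + z·y)·y = (8.90 + 2.0×7.56)×7.56 = 181.6 ft²
P = b + 2y√(1+z²) = 8.90 + 2×7.56×√(1+2.0²) = 42.71 ft
R = A/P = 181.6/42.71 = 4.252 ft
Q = (1.486/n)·A·R^(2/3)·S^(1/2) = (1.486/0.019) × 181.6 × 4.252^(2/3) × 0.00083^(1/2) = 1074 ft³/s

1070 ft³/s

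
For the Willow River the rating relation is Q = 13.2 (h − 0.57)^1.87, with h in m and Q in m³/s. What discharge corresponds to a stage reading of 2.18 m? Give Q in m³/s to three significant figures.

32.2 m³/s

Q = 13.2 × (2.18 − 0.57)^1.87 = 13.2 × 1.61^1.87 = 32.16 m³/s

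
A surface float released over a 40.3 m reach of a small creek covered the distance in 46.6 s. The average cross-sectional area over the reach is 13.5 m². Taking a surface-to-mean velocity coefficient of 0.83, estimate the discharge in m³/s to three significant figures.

9.69 m³/s

v_surface = L / t̄ = 40.3 / 46.6 = 0.8648 m/s
v_mean = 0.83 × 0.8648 = 0.7178 m/s
Q = A × v_mean = 13.5 × 0.7178 = 9.690 m³/s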